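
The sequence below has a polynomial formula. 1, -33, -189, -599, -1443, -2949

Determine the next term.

D1: -34  -156  -410  -844  -1506
D2: -122  -254  -434  -662
D3: -132  -180  -228
D4: -48  -48
Fourth differences constant at -48.
-228 − 48 = -276;  -662 − 276 = -938;  -1506 − 938 = -2444;  -2949 − 2444 = -5393

-5393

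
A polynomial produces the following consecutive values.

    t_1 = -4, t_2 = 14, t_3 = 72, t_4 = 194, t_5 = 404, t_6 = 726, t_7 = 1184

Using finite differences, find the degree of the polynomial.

Δ: 18, 58, 122, 210, 322, 458
Δ²: 40, 64, 88, 112, 136
Δ³: 24, 24, 24, 24
The third differences are constant, so the polynomial has degree 3.

3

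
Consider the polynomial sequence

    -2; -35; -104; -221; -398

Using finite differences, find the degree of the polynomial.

First differences: -33, -69, -117, -177
Second differences: -36, -48, -60
Third differences: -12, -12
The third differences are constant, so the polynomial has degree 3.

3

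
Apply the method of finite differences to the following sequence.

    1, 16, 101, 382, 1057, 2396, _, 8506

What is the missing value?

4741

Using the first 6 terms:
First differences: 15  85  281  675  1339
Second differences: 70  196  394  664
Third differences: 126  198  270
Fourth differences: 72  72
Constant fourth difference = 72.
Extend forward: 270 + 72 = 342;  664 + 342 = 1006;  1339 + 1006 = 2345;  2396 + 2345 = 4741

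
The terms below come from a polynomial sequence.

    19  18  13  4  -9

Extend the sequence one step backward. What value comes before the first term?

16

First differences: -1  -5  -9  -13
Second differences: -4  -4  -4
The second differences are constant at -4.
Work back: -1 + 4 = 3;  19 − 3 = 16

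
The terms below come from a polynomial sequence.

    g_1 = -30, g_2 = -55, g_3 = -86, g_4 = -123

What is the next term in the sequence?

-166

Δ: -25  -31  -37
Δ²: -6  -6
Constant second difference = -6, so extend:
-37 − 6 = -43;  -123 − 43 = -166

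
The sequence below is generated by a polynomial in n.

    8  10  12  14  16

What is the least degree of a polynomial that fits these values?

1

Δ: 2, 2, 2, 2
The first differences are constant, so the polynomial has degree 1.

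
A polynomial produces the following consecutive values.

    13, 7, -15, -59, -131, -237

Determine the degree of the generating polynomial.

D1: -6, -22, -44, -72, -106
D2: -16, -22, -28, -34
D3: -6, -6, -6
The third differences are constant, so the polynomial has degree 3.

3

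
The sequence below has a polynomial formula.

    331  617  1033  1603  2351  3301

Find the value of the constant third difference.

24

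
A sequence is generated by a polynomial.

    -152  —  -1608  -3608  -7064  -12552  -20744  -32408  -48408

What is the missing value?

-584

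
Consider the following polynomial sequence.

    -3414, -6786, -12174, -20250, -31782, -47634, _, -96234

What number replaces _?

-68766

Using the first 6 terms:
D1: -3372  -5388  -8076  -11532  -15852
D2: -2016  -2688  -3456  -4320
D3: -672  -768  -864
D4: -96  -96
Constant fourth difference = -96.
Extend forward: -864 − 96 = -960;  -4320 − 960 = -5280;  -15852 − 5280 = -21132;  -47634 − 21132 = -68766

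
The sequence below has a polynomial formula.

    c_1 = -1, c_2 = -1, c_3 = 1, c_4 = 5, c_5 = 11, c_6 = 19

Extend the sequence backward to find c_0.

1

0  2  4  6  8
2  2  2  2
The second differences are constant at 2.
Work back: 0 − 2 = -2;  -1 + 2 = 1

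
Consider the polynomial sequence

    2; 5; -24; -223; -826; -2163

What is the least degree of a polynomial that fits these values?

4

3, -29, -199, -603, -1337
-32, -170, -404, -734
-138, -234, -330
-96, -96
The fourth differences are constant, so the polynomial has degree 4.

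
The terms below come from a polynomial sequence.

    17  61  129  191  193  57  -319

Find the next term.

-1061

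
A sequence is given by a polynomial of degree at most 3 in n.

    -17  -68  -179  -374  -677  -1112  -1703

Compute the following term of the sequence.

First differences: -51  -111  -195  -303  -435  -591
Second differences: -60  -84  -108  -132  -156
Third differences: -24  -24  -24  -24
The third differences are constant (-24).
-156 − 24 = -180;  -591 − 180 = -771;  -1703 − 771 = -2474

-2474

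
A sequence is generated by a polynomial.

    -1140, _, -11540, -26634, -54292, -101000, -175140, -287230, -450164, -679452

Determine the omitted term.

Using the last 8 terms:
D1: -15094, -27658, -46708, -74140, -112090, -162934, -229288
D2: -12564, -19050, -27432, -37950, -50844, -66354
D3: -6486, -8382, -10518, -12894, -15510
D4: -1896, -2136, -2376, -2616
D5: -240, -240, -240
Constant fifth difference = -240.
Extend backward: -1896 + 240 = -1656;  -6486 + 1656 = -4830;  -12564 + 4830 = -7734;  -15094 + 7734 = -7360;  -11540 + 7360 = -4180

-4180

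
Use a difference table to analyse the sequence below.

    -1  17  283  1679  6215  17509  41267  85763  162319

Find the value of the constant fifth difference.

First differences: 18, 266, 1396, 4536, 11294, 23758, 44496, 76556
Second differences: 248, 1130, 3140, 6758, 12464, 20738, 32060
Third differences: 882, 2010, 3618, 5706, 8274, 11322
Fourth differences: 1128, 1608, 2088, 2568, 3048
Fifth differences: 480, 480, 480, 480

480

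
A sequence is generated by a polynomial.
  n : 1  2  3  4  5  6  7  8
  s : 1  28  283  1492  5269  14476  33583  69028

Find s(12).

591988

Δ: 27 , 255 , 1209 , 3777 , 9207 , 19107 , 35445
Δ²: 228 , 954 , 2568 , 5430 , 9900 , 16338
Δ³: 726 , 1614 , 2862 , 4470 , 6438
Δ⁴: 888 , 1248 , 1608 , 1968
Δ⁵: 360 , 360 , 360
Constant fifth difference = 360, so extend:
1968 + 360 = 2328;  6438 + 2328 = 8766;  16338 + 8766 = 25104;  35445 + 25104 = 60549;  69028 + 60549 = 129577
2328 + 360 = 2688;  8766 + 2688 = 11454;  25104 + 11454 = 36558;  60549 + 36558 = 97107;  129577 + 97107 = 226684
2688 + 360 = 3048;  11454 + 3048 = 14502;  36558 + 14502 = 51060;  97107 + 51060 = 148167;  226684 + 148167 = 374851
3048 + 360 = 3408;  14502 + 3408 = 17910;  51060 + 17910 = 68970;  148167 + 68970 = 217137;  374851 + 217137 = 591988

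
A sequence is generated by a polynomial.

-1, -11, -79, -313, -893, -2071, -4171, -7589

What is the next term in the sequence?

-12793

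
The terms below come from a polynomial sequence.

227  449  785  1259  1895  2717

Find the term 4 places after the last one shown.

8345

D1: 222, 336, 474, 636, 822
D2: 114, 138, 162, 186
D3: 24, 24, 24
The third differences are constant (24).
186 + 24 = 210;  822 + 210 = 1032;  2717 + 1032 = 3749
210 + 24 = 234;  1032 + 234 = 1266;  3749 + 1266 = 5015
234 + 24 = 258;  1266 + 258 = 1524;  5015 + 1524 = 6539
258 + 24 = 282;  1524 + 282 = 1806;  6539 + 1806 = 8345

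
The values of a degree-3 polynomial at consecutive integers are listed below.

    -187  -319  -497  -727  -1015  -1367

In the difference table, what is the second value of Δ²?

Δ: -132, -178, -230, -288, -352
Δ²: -46, -52, -58, -64
Δ³: -6, -6, -6

-52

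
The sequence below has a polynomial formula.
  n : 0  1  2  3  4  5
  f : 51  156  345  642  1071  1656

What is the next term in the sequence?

D1: 105 , 189 , 297 , 429 , 585
D2: 84 , 108 , 132 , 156
D3: 24 , 24 , 24
Constant third difference = 24, so extend:
156 + 24 = 180;  585 + 180 = 765;  1656 + 765 = 2421

2421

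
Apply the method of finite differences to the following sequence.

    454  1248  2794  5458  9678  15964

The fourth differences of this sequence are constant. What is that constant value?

72

Δ: 794, 1546, 2664, 4220, 6286
Δ²: 752, 1118, 1556, 2066
Δ³: 366, 438, 510
Δ⁴: 72, 72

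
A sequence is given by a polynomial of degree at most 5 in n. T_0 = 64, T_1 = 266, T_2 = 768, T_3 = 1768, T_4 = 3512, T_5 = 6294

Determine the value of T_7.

202, 502, 1000, 1744, 2782
300, 498, 744, 1038
198, 246, 294
48, 48
Constant fourth difference = 48, so extend:
294 + 48 = 342;  1038 + 342 = 1380;  2782 + 1380 = 4162;  6294 + 4162 = 10456
342 + 48 = 390;  1380 + 390 = 1770;  4162 + 1770 = 5932;  10456 + 5932 = 16388

16388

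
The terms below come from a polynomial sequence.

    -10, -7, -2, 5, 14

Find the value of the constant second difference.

Δ: 3, 5, 7, 9
Δ²: 2, 2, 2

2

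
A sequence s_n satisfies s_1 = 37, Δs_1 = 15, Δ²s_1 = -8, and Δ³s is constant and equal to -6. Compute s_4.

52

Build the table forward from the leading diagonal:
Δ³: -6  -6  -6  -6
Δ²: -8  -14  -20  -26
Δ: 15  7  -7  -27
s: 37  52  59  52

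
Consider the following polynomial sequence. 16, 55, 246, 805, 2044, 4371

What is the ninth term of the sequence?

23400

D1: 39, 191, 559, 1239, 2327
D2: 152, 368, 680, 1088
D3: 216, 312, 408
D4: 96, 96
Constant fourth difference = 96, so extend:
408 + 96 = 504;  1088 + 504 = 1592;  2327 + 1592 = 3919;  4371 + 3919 = 8290
504 + 96 = 600;  1592 + 600 = 2192;  3919 + 2192 = 6111;  8290 + 6111 = 14401
600 + 96 = 696;  2192 + 696 = 2888;  6111 + 2888 = 8999;  14401 + 8999 = 23400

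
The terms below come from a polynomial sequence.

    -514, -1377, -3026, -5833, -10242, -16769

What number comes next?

-26002

D1: -863  -1649  -2807  -4409  -6527
D2: -786  -1158  -1602  -2118
D3: -372  -444  -516
D4: -72  -72
Constant fourth difference = -72, so extend:
-516 − 72 = -588;  -2118 − 588 = -2706;  -6527 − 2706 = -9233;  -16769 − 9233 = -26002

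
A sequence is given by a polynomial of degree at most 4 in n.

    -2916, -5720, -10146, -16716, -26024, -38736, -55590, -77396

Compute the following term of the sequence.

-105036

First differences: -2804, -4426, -6570, -9308, -12712, -16854, -21806
Second differences: -1622, -2144, -2738, -3404, -4142, -4952
Third differences: -522, -594, -666, -738, -810
Fourth differences: -72, -72, -72, -72
Fourth differences constant at -72.
-810 − 72 = -882;  -4952 − 882 = -5834;  -21806 − 5834 = -27640;  -77396 − 27640 = -105036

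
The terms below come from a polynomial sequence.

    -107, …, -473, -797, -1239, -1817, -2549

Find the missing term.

Using the last 5 terms:
-324  -442  -578  -732
-118  -136  -154
-18  -18
Constant third difference = -18.
Extend backward: -118 + 18 = -100;  -324 + 100 = -224;  -473 + 224 = -249

-249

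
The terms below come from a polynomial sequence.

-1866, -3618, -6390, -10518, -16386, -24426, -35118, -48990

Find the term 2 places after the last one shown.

D1: -1752 , -2772 , -4128 , -5868 , -8040 , -10692 , -13872
D2: -1020 , -1356 , -1740 , -2172 , -2652 , -3180
D3: -336 , -384 , -432 , -480 , -528
D4: -48 , -48 , -48 , -48
Constant fourth difference = -48, so extend:
-528 − 48 = -576;  -3180 − 576 = -3756;  -13872 − 3756 = -17628;  -48990 − 17628 = -66618
-576 − 48 = -624;  -3756 − 624 = -4380;  -17628 − 4380 = -22008;  -66618 − 22008 = -88626

-88626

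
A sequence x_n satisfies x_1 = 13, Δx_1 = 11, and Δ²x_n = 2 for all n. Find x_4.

Build the table forward from the leading diagonal:
Second differences: 2, 2, 2, 2
First differences: 11, 13, 15, 17
x: 13, 24, 37, 52

52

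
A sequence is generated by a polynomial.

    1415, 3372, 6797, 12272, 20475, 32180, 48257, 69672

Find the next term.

97487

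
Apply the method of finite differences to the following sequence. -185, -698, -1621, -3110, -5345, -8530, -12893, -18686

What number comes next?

-26185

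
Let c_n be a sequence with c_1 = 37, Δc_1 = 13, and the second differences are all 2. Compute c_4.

Build the table forward from the leading diagonal:
D2: 2, 2, 2, 2
D1: 13, 15, 17, 19
c: 37, 50, 65, 82

82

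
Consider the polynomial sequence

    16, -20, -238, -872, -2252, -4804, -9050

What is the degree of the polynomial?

4

Δ: -36, -218, -634, -1380, -2552, -4246
Δ²: -182, -416, -746, -1172, -1694
Δ³: -234, -330, -426, -522
Δ⁴: -96, -96, -96
The fourth differences are constant, so the polynomial has degree 4.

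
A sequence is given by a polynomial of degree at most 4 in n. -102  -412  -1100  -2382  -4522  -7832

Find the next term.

D1: -310 , -688 , -1282 , -2140 , -3310
D2: -378 , -594 , -858 , -1170
D3: -216 , -264 , -312
D4: -48 , -48
The fourth differences are constant (-48).
-312 − 48 = -360;  -1170 − 360 = -1530;  -3310 − 1530 = -4840;  -7832 − 4840 = -12672

-12672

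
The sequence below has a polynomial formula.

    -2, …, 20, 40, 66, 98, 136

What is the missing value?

6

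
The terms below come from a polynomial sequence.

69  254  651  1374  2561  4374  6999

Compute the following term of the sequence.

First differences: 185, 397, 723, 1187, 1813, 2625
Second differences: 212, 326, 464, 626, 812
Third differences: 114, 138, 162, 186
Fourth differences: 24, 24, 24
Fourth differences constant at 24.
186 + 24 = 210;  812 + 210 = 1022;  2625 + 1022 = 3647;  6999 + 3647 = 10646

10646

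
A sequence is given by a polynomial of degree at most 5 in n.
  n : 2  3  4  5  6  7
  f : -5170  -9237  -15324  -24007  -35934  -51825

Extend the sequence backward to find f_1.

-2619

Δ: -4067, -6087, -8683, -11927, -15891
Δ²: -2020, -2596, -3244, -3964
Δ³: -576, -648, -720
Δ⁴: -72, -72
The fourth differences are constant at -72.
Work back: -576 + 72 = -504;  -2020 + 504 = -1516;  -4067 + 1516 = -2551;  -5170 + 2551 = -2619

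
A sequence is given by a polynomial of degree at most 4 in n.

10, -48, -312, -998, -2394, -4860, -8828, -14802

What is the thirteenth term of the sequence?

D1: -58  -264  -686  -1396  -2466  -3968  -5974
D2: -206  -422  -710  -1070  -1502  -2006
D3: -216  -288  -360  -432  -504
D4: -72  -72  -72  -72
Fourth differences constant at -72.
-504 − 72 = -576;  -2006 − 576 = -2582;  -5974 − 2582 = -8556;  -14802 − 8556 = -23358
-576 − 72 = -648;  -2582 − 648 = -3230;  -8556 − 3230 = -11786;  -23358 − 11786 = -35144
-648 − 72 = -720;  -3230 − 720 = -3950;  -11786 − 3950 = -15736;  -35144 − 15736 = -50880
-720 − 72 = -792;  -3950 − 792 = -4742;  -15736 − 4742 = -20478;  -50880 − 20478 = -71358
-792 − 72 = -864;  -4742 − 864 = -5606;  -20478 − 5606 = -26084;  -71358 − 26084 = -97442

-97442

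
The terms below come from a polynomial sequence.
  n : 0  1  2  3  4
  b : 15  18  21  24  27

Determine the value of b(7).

36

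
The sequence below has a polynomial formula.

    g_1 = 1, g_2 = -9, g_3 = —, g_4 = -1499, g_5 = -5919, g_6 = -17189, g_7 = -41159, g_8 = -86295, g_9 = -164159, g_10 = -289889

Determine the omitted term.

Using the last 7 terms:
Δ: -4420, -11270, -23970, -45136, -77864, -125730
Δ²: -6850, -12700, -21166, -32728, -47866
Δ³: -5850, -8466, -11562, -15138
Δ⁴: -2616, -3096, -3576
Δ⁵: -480, -480
Constant fifth difference = -480.
Extend backward: -2616 + 480 = -2136;  -5850 + 2136 = -3714;  -6850 + 3714 = -3136;  -4420 + 3136 = -1284;  -1499 + 1284 = -215

-215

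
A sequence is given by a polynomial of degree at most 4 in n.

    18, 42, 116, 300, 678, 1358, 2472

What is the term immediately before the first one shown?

24  74  184  378  680  1114
50  110  194  302  434
60  84  108  132
24  24  24
The fourth differences are constant at 24.
Work back: 60 − 24 = 36;  50 − 36 = 14;  24 − 14 = 10;  18 − 10 = 8

8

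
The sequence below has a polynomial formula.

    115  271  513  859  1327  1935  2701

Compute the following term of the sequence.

3643

Δ: 156  242  346  468  608  766
Δ²: 86  104  122  140  158
Δ³: 18  18  18  18
Constant third difference = 18, so extend:
158 + 18 = 176;  766 + 176 = 942;  2701 + 942 = 3643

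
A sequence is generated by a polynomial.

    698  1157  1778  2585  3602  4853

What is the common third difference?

First differences: 459, 621, 807, 1017, 1251
Second differences: 162, 186, 210, 234
Third differences: 24, 24, 24

24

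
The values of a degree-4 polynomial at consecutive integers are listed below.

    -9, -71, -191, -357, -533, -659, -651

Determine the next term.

-401

First differences: -62, -120, -166, -176, -126, 8
Second differences: -58, -46, -10, 50, 134
Third differences: 12, 36, 60, 84
Fourth differences: 24, 24, 24
Constant fourth difference = 24, so extend:
84 + 24 = 108;  134 + 108 = 242;  8 + 242 = 250;  -651 + 250 = -401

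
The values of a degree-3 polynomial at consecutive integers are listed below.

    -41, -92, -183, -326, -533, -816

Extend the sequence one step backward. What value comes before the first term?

Δ: -51  -91  -143  -207  -283
Δ²: -40  -52  -64  -76
Δ³: -12  -12  -12
The third differences are constant at -12.
Work back: -40 + 12 = -28;  -51 + 28 = -23;  -41 + 23 = -18

-18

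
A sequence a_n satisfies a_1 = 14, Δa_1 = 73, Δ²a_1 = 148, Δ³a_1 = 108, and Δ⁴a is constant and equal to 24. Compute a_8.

8253

Build the table forward from the leading diagonal:
D4: 24  24  24  24  24  24  24  24
D3: 108  132  156  180  204  228  252  276
D2: 148  256  388  544  724  928  1156  1408
D1: 73  221  477  865  1409  2133  3061  4217
a: 14  87  308  785  1650  3059  5192  8253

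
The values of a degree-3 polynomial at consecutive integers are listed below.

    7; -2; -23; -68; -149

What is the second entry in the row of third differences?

-12

First differences: -9, -21, -45, -81
Second differences: -12, -24, -36
Third differences: -12, -12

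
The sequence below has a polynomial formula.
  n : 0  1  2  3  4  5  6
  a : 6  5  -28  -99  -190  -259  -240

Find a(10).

2876

D1: -1, -33, -71, -91, -69, 19
D2: -32, -38, -20, 22, 88
D3: -6, 18, 42, 66
D4: 24, 24, 24
Fourth differences constant at 24.
66 + 24 = 90;  88 + 90 = 178;  19 + 178 = 197;  -240 + 197 = -43
90 + 24 = 114;  178 + 114 = 292;  197 + 292 = 489;  -43 + 489 = 446
114 + 24 = 138;  292 + 138 = 430;  489 + 430 = 919;  446 + 919 = 1365
138 + 24 = 162;  430 + 162 = 592;  919 + 592 = 1511;  1365 + 1511 = 2876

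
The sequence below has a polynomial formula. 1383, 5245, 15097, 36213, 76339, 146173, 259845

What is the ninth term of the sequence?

695263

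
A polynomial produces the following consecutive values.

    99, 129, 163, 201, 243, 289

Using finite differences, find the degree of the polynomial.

2

30, 34, 38, 42, 46
4, 4, 4, 4
The second differences are constant, so the polynomial has degree 2.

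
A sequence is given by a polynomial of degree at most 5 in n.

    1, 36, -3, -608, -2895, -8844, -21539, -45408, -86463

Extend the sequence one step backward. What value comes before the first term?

Δ: 35  -39  -605  -2287  -5949  -12695  -23869  -41055
Δ²: -74  -566  -1682  -3662  -6746  -11174  -17186
Δ³: -492  -1116  -1980  -3084  -4428  -6012
Δ⁴: -624  -864  -1104  -1344  -1584
Δ⁵: -240  -240  -240  -240
The fifth differences are constant at -240.
Work back: -624 + 240 = -384;  -492 + 384 = -108;  -74 + 108 = 34;  35 − 34 = 1;  1 − 1 = 0

0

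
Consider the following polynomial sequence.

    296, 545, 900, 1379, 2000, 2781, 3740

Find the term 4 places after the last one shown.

9716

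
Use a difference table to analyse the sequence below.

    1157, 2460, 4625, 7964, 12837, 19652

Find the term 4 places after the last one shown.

First differences: 1303, 2165, 3339, 4873, 6815
Second differences: 862, 1174, 1534, 1942
Third differences: 312, 360, 408
Fourth differences: 48, 48
Constant fourth difference = 48, so extend:
408 + 48 = 456;  1942 + 456 = 2398;  6815 + 2398 = 9213;  19652 + 9213 = 28865
456 + 48 = 504;  2398 + 504 = 2902;  9213 + 2902 = 12115;  28865 + 12115 = 40980
504 + 48 = 552;  2902 + 552 = 3454;  12115 + 3454 = 15569;  40980 + 15569 = 56549
552 + 48 = 600;  3454 + 600 = 4054;  15569 + 4054 = 19623;  56549 + 19623 = 76172

76172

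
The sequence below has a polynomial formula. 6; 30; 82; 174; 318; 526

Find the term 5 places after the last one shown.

First differences: 24 , 52 , 92 , 144 , 208
Second differences: 28 , 40 , 52 , 64
Third differences: 12 , 12 , 12
The third differences are constant (12).
64 + 12 = 76;  208 + 76 = 284;  526 + 284 = 810
76 + 12 = 88;  284 + 88 = 372;  810 + 372 = 1182
88 + 12 = 100;  372 + 100 = 472;  1182 + 472 = 1654
100 + 12 = 112;  472 + 112 = 584;  1654 + 584 = 2238
112 + 12 = 124;  584 + 124 = 708;  2238 + 708 = 2946

2946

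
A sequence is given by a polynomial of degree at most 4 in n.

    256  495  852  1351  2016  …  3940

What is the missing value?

Using the first 5 terms:
Δ: 239  357  499  665
Δ²: 118  142  166
Δ³: 24  24
Constant third difference = 24.
Extend forward: 166 + 24 = 190;  665 + 190 = 855;  2016 + 855 = 2871

2871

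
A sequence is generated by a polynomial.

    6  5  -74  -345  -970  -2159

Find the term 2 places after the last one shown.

-7309

-1 , -79 , -271 , -625 , -1189
-78 , -192 , -354 , -564
-114 , -162 , -210
-48 , -48
Constant fourth difference = -48, so extend:
-210 − 48 = -258;  -564 − 258 = -822;  -1189 − 822 = -2011;  -2159 − 2011 = -4170
-258 − 48 = -306;  -822 − 306 = -1128;  -2011 − 1128 = -3139;  -4170 − 3139 = -7309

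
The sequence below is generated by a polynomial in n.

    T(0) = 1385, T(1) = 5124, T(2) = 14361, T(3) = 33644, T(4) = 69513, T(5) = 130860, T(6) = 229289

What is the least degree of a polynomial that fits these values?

First differences: 3739, 9237, 19283, 35869, 61347, 98429
Second differences: 5498, 10046, 16586, 25478, 37082
Third differences: 4548, 6540, 8892, 11604
Fourth differences: 1992, 2352, 2712
Fifth differences: 360, 360
The fifth differences are constant, so the polynomial has degree 5.

5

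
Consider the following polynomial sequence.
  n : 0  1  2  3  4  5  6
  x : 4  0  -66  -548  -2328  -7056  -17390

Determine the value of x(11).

D1: -4 , -66 , -482 , -1780 , -4728 , -10334
D2: -62 , -416 , -1298 , -2948 , -5606
D3: -354 , -882 , -1650 , -2658
D4: -528 , -768 , -1008
D5: -240 , -240
The fifth differences are constant (-240).
-1008 − 240 = -1248;  -2658 − 1248 = -3906;  -5606 − 3906 = -9512;  -10334 − 9512 = -19846;  -17390 − 19846 = -37236
-1248 − 240 = -1488;  -3906 − 1488 = -5394;  -9512 − 5394 = -14906;  -19846 − 14906 = -34752;  -37236 − 34752 = -71988
-1488 − 240 = -1728;  -5394 − 1728 = -7122;  -14906 − 7122 = -22028;  -34752 − 22028 = -56780;  -71988 − 56780 = -128768
-1728 − 240 = -1968;  -7122 − 1968 = -9090;  -22028 − 9090 = -31118;  -56780 − 31118 = -87898;  -128768 − 87898 = -216666
-1968 − 240 = -2208;  -9090 − 2208 = -11298;  -31118 − 11298 = -42416;  -87898 − 42416 = -130314;  -216666 − 130314 = -346980

-346980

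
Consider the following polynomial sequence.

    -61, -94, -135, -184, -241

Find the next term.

-306

Δ: -33, -41, -49, -57
Δ²: -8, -8, -8
The second differences are constant (-8).
-57 − 8 = -65;  -241 − 65 = -306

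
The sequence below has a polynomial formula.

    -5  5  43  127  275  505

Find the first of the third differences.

18

First differences: 10, 38, 84, 148, 230
Second differences: 28, 46, 64, 82
Third differences: 18, 18, 18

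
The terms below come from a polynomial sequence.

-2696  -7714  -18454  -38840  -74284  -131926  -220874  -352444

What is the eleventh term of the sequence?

-5018, -10740, -20386, -35444, -57642, -88948, -131570
-5722, -9646, -15058, -22198, -31306, -42622
-3924, -5412, -7140, -9108, -11316
-1488, -1728, -1968, -2208
-240, -240, -240
Constant fifth difference = -240, so extend:
-2208 − 240 = -2448;  -11316 − 2448 = -13764;  -42622 − 13764 = -56386;  -131570 − 56386 = -187956;  -352444 − 187956 = -540400
-2448 − 240 = -2688;  -13764 − 2688 = -16452;  -56386 − 16452 = -72838;  -187956 − 72838 = -260794;  -540400 − 260794 = -801194
-2688 − 240 = -2928;  -16452 − 2928 = -19380;  -72838 − 19380 = -92218;  -260794 − 92218 = -353012;  -801194 − 353012 = -1154206

-1154206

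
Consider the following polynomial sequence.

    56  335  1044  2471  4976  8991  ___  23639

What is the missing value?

Using the first 6 terms:
D1: 279, 709, 1427, 2505, 4015
D2: 430, 718, 1078, 1510
D3: 288, 360, 432
D4: 72, 72
Constant fourth difference = 72.
Extend forward: 432 + 72 = 504;  1510 + 504 = 2014;  4015 + 2014 = 6029;  8991 + 6029 = 15020

15020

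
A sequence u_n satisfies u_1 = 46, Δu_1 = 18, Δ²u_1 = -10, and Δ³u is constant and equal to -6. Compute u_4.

64

Build the table forward from the leading diagonal:
Δ³: -6, -6, -6, -6
Δ²: -10, -16, -22, -28
Δ: 18, 8, -8, -30
u: 46, 64, 72, 64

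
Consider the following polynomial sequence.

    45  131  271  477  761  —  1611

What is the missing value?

1135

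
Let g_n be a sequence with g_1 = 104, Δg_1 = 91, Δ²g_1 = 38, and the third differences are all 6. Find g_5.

720

Build the table forward from the leading diagonal:
D3: 6, 6, 6, 6, 6
D2: 38, 44, 50, 56, 62
D1: 91, 129, 173, 223, 279
g: 104, 195, 324, 497, 720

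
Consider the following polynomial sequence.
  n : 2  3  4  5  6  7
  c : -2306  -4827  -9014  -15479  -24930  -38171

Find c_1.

-935

Δ: -2521, -4187, -6465, -9451, -13241
Δ²: -1666, -2278, -2986, -3790
Δ³: -612, -708, -804
Δ⁴: -96, -96
The fourth differences are constant at -96.
Work back: -612 + 96 = -516;  -1666 + 516 = -1150;  -2521 + 1150 = -1371;  -2306 + 1371 = -935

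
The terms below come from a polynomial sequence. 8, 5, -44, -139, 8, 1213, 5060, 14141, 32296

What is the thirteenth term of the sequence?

329576

Δ: -3, -49, -95, 147, 1205, 3847, 9081, 18155
Δ²: -46, -46, 242, 1058, 2642, 5234, 9074
Δ³: 0, 288, 816, 1584, 2592, 3840
Δ⁴: 288, 528, 768, 1008, 1248
Δ⁵: 240, 240, 240, 240
Constant fifth difference = 240, so extend:
1248 + 240 = 1488;  3840 + 1488 = 5328;  9074 + 5328 = 14402;  18155 + 14402 = 32557;  32296 + 32557 = 64853
1488 + 240 = 1728;  5328 + 1728 = 7056;  14402 + 7056 = 21458;  32557 + 21458 = 54015;  64853 + 54015 = 118868
1728 + 240 = 1968;  7056 + 1968 = 9024;  21458 + 9024 = 30482;  54015 + 30482 = 84497;  118868 + 84497 = 203365
1968 + 240 = 2208;  9024 + 2208 = 11232;  30482 + 11232 = 41714;  84497 + 41714 = 126211;  203365 + 126211 = 329576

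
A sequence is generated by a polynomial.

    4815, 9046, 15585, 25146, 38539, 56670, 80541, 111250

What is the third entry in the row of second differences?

D1: 4231, 6539, 9561, 13393, 18131, 23871, 30709
D2: 2308, 3022, 3832, 4738, 5740, 6838
D3: 714, 810, 906, 1002, 1098
D4: 96, 96, 96, 96

3832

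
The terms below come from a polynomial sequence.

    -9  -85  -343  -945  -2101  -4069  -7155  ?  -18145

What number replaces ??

Using the first 7 terms:
First differences: -76, -258, -602, -1156, -1968, -3086
Second differences: -182, -344, -554, -812, -1118
Third differences: -162, -210, -258, -306
Fourth differences: -48, -48, -48
Constant fourth difference = -48.
Extend forward: -306 − 48 = -354;  -1118 − 354 = -1472;  -3086 − 1472 = -4558;  -7155 − 4558 = -11713

-11713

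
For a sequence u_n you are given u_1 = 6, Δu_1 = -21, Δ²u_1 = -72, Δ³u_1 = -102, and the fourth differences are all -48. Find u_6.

Build the table forward from the leading diagonal:
Δ⁴: -48  -48  -48  -48  -48  -48
Δ³: -102  -150  -198  -246  -294  -342
Δ²: -72  -174  -324  -522  -768  -1062
Δ: -21  -93  -267  -591  -1113  -1881
u: 6  -15  -108  -375  -966  -2079

-2079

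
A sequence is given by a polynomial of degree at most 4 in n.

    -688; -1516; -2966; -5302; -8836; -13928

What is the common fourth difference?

-48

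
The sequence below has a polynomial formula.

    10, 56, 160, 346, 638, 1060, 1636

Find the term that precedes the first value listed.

46, 104, 186, 292, 422, 576
58, 82, 106, 130, 154
24, 24, 24, 24
The third differences are constant at 24.
Work back: 58 − 24 = 34;  46 − 34 = 12;  10 − 12 = -2

-2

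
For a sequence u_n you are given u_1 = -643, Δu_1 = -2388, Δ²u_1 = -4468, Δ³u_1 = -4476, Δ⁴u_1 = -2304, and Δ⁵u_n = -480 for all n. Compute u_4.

-25687

Build the table forward from the leading diagonal:
D5: -480  -480  -480  -480
D4: -2304  -2784  -3264  -3744
D3: -4476  -6780  -9564  -12828
D2: -4468  -8944  -15724  -25288
D1: -2388  -6856  -15800  -31524
u: -643  -3031  -9887  -25687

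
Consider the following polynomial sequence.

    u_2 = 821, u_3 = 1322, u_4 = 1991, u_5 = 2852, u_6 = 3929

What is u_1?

464

501, 669, 861, 1077
168, 192, 216
24, 24
The third differences are constant at 24.
Work back: 168 − 24 = 144;  501 − 144 = 357;  821 − 357 = 464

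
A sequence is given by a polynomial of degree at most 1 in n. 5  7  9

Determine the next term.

First differences: 2  2
Constant first difference = 2, so extend:
9 + 2 = 11

11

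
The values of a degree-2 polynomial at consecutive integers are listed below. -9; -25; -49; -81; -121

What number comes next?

-16  -24  -32  -40
-8  -8  -8
The second differences are constant (-8).
-40 − 8 = -48;  -121 − 48 = -169

-169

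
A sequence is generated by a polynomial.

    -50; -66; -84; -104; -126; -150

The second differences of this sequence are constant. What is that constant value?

First differences: -16, -18, -20, -22, -24
Second differences: -2, -2, -2, -2

-2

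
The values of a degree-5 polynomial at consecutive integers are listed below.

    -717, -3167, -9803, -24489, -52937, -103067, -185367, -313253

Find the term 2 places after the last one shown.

D1: -2450 , -6636 , -14686 , -28448 , -50130 , -82300 , -127886
D2: -4186 , -8050 , -13762 , -21682 , -32170 , -45586
D3: -3864 , -5712 , -7920 , -10488 , -13416
D4: -1848 , -2208 , -2568 , -2928
D5: -360 , -360 , -360
The fifth differences are constant (-360).
-2928 − 360 = -3288;  -13416 − 3288 = -16704;  -45586 − 16704 = -62290;  -127886 − 62290 = -190176;  -313253 − 190176 = -503429
-3288 − 360 = -3648;  -16704 − 3648 = -20352;  -62290 − 20352 = -82642;  -190176 − 82642 = -272818;  -503429 − 272818 = -776247

-776247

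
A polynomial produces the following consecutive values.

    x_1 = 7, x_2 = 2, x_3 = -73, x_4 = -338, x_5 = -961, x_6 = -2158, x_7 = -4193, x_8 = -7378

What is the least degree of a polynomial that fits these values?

4

-5, -75, -265, -623, -1197, -2035, -3185
-70, -190, -358, -574, -838, -1150
-120, -168, -216, -264, -312
-48, -48, -48, -48
The fourth differences are constant, so the polynomial has degree 4.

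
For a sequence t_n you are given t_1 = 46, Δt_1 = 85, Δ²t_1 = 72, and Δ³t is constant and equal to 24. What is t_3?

Build the table forward from the leading diagonal:
Δ³: 24  24  24
Δ²: 72  96  120
Δ: 85  157  253
t: 46  131  288

288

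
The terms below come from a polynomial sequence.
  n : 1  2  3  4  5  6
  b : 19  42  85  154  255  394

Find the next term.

577

First differences: 23, 43, 69, 101, 139
Second differences: 20, 26, 32, 38
Third differences: 6, 6, 6
The third differences are constant (6).
38 + 6 = 44;  139 + 44 = 183;  394 + 183 = 577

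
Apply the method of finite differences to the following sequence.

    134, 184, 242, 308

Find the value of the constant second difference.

8

D1: 50, 58, 66
D2: 8, 8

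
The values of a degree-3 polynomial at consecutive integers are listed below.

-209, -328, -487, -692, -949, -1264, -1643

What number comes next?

-2092

Δ: -119, -159, -205, -257, -315, -379
Δ²: -40, -46, -52, -58, -64
Δ³: -6, -6, -6, -6
Constant third difference = -6, so extend:
-64 − 6 = -70;  -379 − 70 = -449;  -1643 − 449 = -2092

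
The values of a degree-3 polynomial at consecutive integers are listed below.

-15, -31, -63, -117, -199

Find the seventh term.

-471

-16  -32  -54  -82
-16  -22  -28
-6  -6
Third differences constant at -6.
-28 − 6 = -34;  -82 − 34 = -116;  -199 − 116 = -315
-34 − 6 = -40;  -116 − 40 = -156;  -315 − 156 = -471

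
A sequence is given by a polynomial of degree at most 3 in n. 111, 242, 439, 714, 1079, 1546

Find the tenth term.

4674

D1: 131, 197, 275, 365, 467
D2: 66, 78, 90, 102
D3: 12, 12, 12
The third differences are constant (12).
102 + 12 = 114;  467 + 114 = 581;  1546 + 581 = 2127
114 + 12 = 126;  581 + 126 = 707;  2127 + 707 = 2834
126 + 12 = 138;  707 + 138 = 845;  2834 + 845 = 3679
138 + 12 = 150;  845 + 150 = 995;  3679 + 995 = 4674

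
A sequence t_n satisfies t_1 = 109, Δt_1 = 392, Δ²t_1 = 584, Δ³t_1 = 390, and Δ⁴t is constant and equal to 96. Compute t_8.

32127

Build the table forward from the leading diagonal:
Fourth differences: 96  96  96  96  96  96  96  96
Third differences: 390  486  582  678  774  870  966  1062
Second differences: 584  974  1460  2042  2720  3494  4364  5330
First differences: 392  976  1950  3410  5452  8172  11666  16030
t: 109  501  1477  3427  6837  12289  20461  32127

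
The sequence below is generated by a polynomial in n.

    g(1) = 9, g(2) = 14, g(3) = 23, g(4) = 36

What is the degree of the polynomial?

2

First differences: 5, 9, 13
Second differences: 4, 4
The second differences are constant, so the polynomial has degree 2.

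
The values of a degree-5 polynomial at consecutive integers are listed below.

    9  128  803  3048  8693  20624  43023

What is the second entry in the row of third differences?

1830

D1: 119, 675, 2245, 5645, 11931, 22399
D2: 556, 1570, 3400, 6286, 10468
D3: 1014, 1830, 2886, 4182
D4: 816, 1056, 1296
D5: 240, 240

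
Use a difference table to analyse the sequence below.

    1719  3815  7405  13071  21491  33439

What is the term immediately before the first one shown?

631

D1: 2096  3590  5666  8420  11948
D2: 1494  2076  2754  3528
D3: 582  678  774
D4: 96  96
The fourth differences are constant at 96.
Work back: 582 − 96 = 486;  1494 − 486 = 1008;  2096 − 1008 = 1088;  1719 − 1088 = 631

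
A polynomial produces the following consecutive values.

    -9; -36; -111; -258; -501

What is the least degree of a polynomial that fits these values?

Δ: -27, -75, -147, -243
Δ²: -48, -72, -96
Δ³: -24, -24
The third differences are constant, so the polynomial has degree 3.

3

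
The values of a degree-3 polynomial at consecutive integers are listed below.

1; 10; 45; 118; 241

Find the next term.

426

D1: 9, 35, 73, 123
D2: 26, 38, 50
D3: 12, 12
The third differences are constant (12).
50 + 12 = 62;  123 + 62 = 185;  241 + 185 = 426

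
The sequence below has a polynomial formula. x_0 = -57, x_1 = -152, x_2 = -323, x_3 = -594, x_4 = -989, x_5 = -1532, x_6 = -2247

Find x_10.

-7307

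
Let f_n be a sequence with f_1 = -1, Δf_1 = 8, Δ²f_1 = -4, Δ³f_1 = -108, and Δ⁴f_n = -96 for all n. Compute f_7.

Build the table forward from the leading diagonal:
D4: -96  -96  -96  -96  -96  -96  -96
D3: -108  -204  -300  -396  -492  -588  -684
D2: -4  -112  -316  -616  -1012  -1504  -2092
D1: 8  4  -108  -424  -1040  -2052  -3556
f: -1  7  11  -97  -521  -1561  -3613

-3613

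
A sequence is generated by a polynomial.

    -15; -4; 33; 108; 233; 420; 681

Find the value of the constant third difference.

12

D1: 11, 37, 75, 125, 187, 261
D2: 26, 38, 50, 62, 74
D3: 12, 12, 12, 12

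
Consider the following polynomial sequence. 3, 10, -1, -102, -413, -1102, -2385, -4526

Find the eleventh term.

-19457

D1: 7 , -11 , -101 , -311 , -689 , -1283 , -2141
D2: -18 , -90 , -210 , -378 , -594 , -858
D3: -72 , -120 , -168 , -216 , -264
D4: -48 , -48 , -48 , -48
Constant fourth difference = -48, so extend:
-264 − 48 = -312;  -858 − 312 = -1170;  -2141 − 1170 = -3311;  -4526 − 3311 = -7837
-312 − 48 = -360;  -1170 − 360 = -1530;  -3311 − 1530 = -4841;  -7837 − 4841 = -12678
-360 − 48 = -408;  -1530 − 408 = -1938;  -4841 − 1938 = -6779;  -12678 − 6779 = -19457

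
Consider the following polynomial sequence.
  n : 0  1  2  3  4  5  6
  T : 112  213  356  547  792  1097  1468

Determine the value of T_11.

4523

D1: 101, 143, 191, 245, 305, 371
D2: 42, 48, 54, 60, 66
D3: 6, 6, 6, 6
Constant third difference = 6, so extend:
66 + 6 = 72;  371 + 72 = 443;  1468 + 443 = 1911
72 + 6 = 78;  443 + 78 = 521;  1911 + 521 = 2432
78 + 6 = 84;  521 + 84 = 605;  2432 + 605 = 3037
84 + 6 = 90;  605 + 90 = 695;  3037 + 695 = 3732
90 + 6 = 96;  695 + 96 = 791;  3732 + 791 = 4523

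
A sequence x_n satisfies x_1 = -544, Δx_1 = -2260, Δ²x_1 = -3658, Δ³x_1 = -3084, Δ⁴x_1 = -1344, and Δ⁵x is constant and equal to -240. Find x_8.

Build the table forward from the leading diagonal:
Fifth differences: -240, -240, -240, -240, -240, -240, -240, -240
Fourth differences: -1344, -1584, -1824, -2064, -2304, -2544, -2784, -3024
Third differences: -3084, -4428, -6012, -7836, -9900, -12204, -14748, -17532
Second differences: -3658, -6742, -11170, -17182, -25018, -34918, -47122, -61870
First differences: -2260, -5918, -12660, -23830, -41012, -66030, -100948, -148070
x: -544, -2804, -8722, -21382, -45212, -86224, -152254, -253202

-253202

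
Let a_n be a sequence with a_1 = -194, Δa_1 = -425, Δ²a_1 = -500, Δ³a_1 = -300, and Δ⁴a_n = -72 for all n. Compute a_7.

Build the table forward from the leading diagonal:
D4: -72  -72  -72  -72  -72  -72  -72
D3: -300  -372  -444  -516  -588  -660  -732
D2: -500  -800  -1172  -1616  -2132  -2720  -3380
D1: -425  -925  -1725  -2897  -4513  -6645  -9365
a: -194  -619  -1544  -3269  -6166  -10679  -17324

-17324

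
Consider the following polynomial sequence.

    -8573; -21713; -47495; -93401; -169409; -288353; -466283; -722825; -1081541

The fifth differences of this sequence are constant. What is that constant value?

D1: -13140, -25782, -45906, -76008, -118944, -177930, -256542, -358716
D2: -12642, -20124, -30102, -42936, -58986, -78612, -102174
D3: -7482, -9978, -12834, -16050, -19626, -23562
D4: -2496, -2856, -3216, -3576, -3936
D5: -360, -360, -360, -360

-360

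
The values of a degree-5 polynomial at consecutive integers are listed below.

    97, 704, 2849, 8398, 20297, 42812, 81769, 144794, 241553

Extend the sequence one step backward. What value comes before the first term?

D1: 607, 2145, 5549, 11899, 22515, 38957, 63025, 96759
D2: 1538, 3404, 6350, 10616, 16442, 24068, 33734
D3: 1866, 2946, 4266, 5826, 7626, 9666
D4: 1080, 1320, 1560, 1800, 2040
D5: 240, 240, 240, 240
The fifth differences are constant at 240.
Work back: 1080 − 240 = 840;  1866 − 840 = 1026;  1538 − 1026 = 512;  607 − 512 = 95;  97 − 95 = 2

2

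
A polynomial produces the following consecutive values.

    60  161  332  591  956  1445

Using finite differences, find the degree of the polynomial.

3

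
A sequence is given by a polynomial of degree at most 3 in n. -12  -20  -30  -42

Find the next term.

First differences: -8, -10, -12
Second differences: -2, -2
The second differences are constant (-2).
-12 − 2 = -14;  -42 − 14 = -56

-56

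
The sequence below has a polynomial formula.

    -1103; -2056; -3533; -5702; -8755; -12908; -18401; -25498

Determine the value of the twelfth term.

First differences: -953, -1477, -2169, -3053, -4153, -5493, -7097
Second differences: -524, -692, -884, -1100, -1340, -1604
Third differences: -168, -192, -216, -240, -264
Fourth differences: -24, -24, -24, -24
Constant fourth difference = -24, so extend:
-264 − 24 = -288;  -1604 − 288 = -1892;  -7097 − 1892 = -8989;  -25498 − 8989 = -34487
-288 − 24 = -312;  -1892 − 312 = -2204;  -8989 − 2204 = -11193;  -34487 − 11193 = -45680
-312 − 24 = -336;  -2204 − 336 = -2540;  -11193 − 2540 = -13733;  -45680 − 13733 = -59413
-336 − 24 = -360;  -2540 − 360 = -2900;  -13733 − 2900 = -16633;  -59413 − 16633 = -76046

-76046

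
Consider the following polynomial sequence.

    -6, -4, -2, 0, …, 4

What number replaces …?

2

Using the first 4 terms:
First differences: 2  2  2
Constant first difference = 2.
Extend forward: 0 + 2 = 2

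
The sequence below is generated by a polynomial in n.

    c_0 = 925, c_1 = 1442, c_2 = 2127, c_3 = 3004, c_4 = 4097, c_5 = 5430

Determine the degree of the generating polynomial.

3

D1: 517, 685, 877, 1093, 1333
D2: 168, 192, 216, 240
D3: 24, 24, 24
The third differences are constant, so the polynomial has degree 3.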